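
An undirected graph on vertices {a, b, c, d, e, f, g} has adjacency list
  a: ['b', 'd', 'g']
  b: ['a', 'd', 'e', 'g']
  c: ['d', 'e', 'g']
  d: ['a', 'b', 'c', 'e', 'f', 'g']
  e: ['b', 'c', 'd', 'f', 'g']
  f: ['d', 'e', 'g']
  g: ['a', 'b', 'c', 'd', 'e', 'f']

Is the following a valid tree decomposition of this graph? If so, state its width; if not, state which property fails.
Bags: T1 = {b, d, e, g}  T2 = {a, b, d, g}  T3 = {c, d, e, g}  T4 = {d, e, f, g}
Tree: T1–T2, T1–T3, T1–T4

Vertex coverage: the bags together contain {a, b, c, d, e, f, g}, the full vertex set. Edge coverage: each edge of G has both endpoints in at least one bag. Running intersection: for every vertex, the bags containing it form a connected subtree. All three properties hold, so this is a valid tree decomposition of width max|bag| − 1 = 3, and hence tw(G) ≤ 3.

Yes; width 3.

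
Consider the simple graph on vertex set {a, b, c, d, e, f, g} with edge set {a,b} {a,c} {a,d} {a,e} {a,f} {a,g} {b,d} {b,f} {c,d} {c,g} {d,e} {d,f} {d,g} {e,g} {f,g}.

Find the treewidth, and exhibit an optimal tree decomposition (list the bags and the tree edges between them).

Every bag has size at most 4, so the width is 4 − 1 = 3 and tw(G) ≤ 3. On the other hand G contains the 4-clique {a, d, e, g}. A clique must lie in a single bag of any decomposition, so no decomposition can have width below 3. Therefore the treewidth is 3.

Treewidth 3.
One such decomposition:
Bags: B1 = {a, d, f, g}  B2 = {a, c, d, g}  B3 = {a, b, d, f}  B4 = {a, d, e, g}
Tree: B1–B2, B1–B3, B1–B4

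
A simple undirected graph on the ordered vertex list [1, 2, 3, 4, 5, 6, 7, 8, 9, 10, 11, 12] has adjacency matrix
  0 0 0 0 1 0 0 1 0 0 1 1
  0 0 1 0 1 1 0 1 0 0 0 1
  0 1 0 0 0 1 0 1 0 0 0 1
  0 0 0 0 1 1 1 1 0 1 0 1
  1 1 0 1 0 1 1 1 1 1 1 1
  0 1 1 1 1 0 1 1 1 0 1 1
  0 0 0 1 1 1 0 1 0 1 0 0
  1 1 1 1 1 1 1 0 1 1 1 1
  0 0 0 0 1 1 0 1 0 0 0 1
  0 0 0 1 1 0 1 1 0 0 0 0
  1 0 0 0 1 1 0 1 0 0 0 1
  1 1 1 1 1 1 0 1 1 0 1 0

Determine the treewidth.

A width-4 tree decomposition is:
Bags: B1 = {2, 3, 6, 8, 12}  B2 = {2, 5, 6, 8, 12}  B3 = {5, 6, 8, 11, 12}  B4 = {4, 5, 6, 8, 12}  B5 = {4, 5, 6, 7, 8}  B6 = {5, 6, 8, 9, 12}  B7 = {1, 5, 8, 11, 12}  B8 = {4, 5, 7, 8, 10}
Tree: B1–B2, B2–B3, B3–B4, B4–B5, B3–B6, B3–B7, B5–B8
The largest bag has 5 vertices, giving width 4; this decomposition certifies tw(G) ≤ 4. For the lower bound, the 5 vertices {2, 3, 6, 8, 12} are pairwise adjacent, and any tree decomposition puts a clique entirely inside one bag — forcing width ≥ 4. The upper and lower bounds meet at 4, so that is the treewidth.

4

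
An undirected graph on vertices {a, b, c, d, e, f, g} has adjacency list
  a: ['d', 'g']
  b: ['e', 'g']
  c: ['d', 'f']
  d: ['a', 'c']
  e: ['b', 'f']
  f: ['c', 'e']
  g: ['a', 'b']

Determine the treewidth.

A width-2 tree decomposition is:
Bags: B1 = {c, d, f}  B2 = {a, d, f}  B3 = {a, f, g}  B4 = {b, f, g}  B5 = {b, e, f}
Tree: B1–B2, B2–B3, B3–B4, B4–B5
The largest bag has 3 vertices, giving width 2; this decomposition certifies tw(G) ≤ 2. The edges f–c–d–a–g–b–e–f form a cycle, so G is not a tree and its treewidth is at least 2. The upper and lower bounds meet at 2, so that is the treewidth.

2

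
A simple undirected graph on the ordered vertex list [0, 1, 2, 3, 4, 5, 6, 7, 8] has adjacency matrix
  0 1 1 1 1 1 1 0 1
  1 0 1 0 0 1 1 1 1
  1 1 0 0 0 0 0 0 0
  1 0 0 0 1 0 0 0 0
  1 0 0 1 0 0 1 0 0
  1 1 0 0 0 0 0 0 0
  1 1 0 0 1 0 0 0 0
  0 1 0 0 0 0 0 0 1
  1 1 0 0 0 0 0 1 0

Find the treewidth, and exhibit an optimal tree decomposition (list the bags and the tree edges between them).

The largest bag has 3 vertices, giving width 2; this decomposition certifies tw(G) ≤ 2. Conversely, {0, 1, 8} is a clique of size 3, and the vertices of any clique must share a bag in every tree decomposition; so some bag has ≥ 3 vertices and tw(G) ≥ 2. Combining the bounds, tw(G) = 2.

Treewidth 2.
One such decomposition:
Bags: B1 = {0, 1, 8}  B2 = {0, 1, 6}  B3 = {0, 4, 6}  B4 = {0, 3, 4}  B5 = {0, 1, 5}  B6 = {0, 1, 2}  B7 = {1, 7, 8}
Tree: B1–B2, B2–B3, B3–B4, B1–B5, B2–B6, B1–B7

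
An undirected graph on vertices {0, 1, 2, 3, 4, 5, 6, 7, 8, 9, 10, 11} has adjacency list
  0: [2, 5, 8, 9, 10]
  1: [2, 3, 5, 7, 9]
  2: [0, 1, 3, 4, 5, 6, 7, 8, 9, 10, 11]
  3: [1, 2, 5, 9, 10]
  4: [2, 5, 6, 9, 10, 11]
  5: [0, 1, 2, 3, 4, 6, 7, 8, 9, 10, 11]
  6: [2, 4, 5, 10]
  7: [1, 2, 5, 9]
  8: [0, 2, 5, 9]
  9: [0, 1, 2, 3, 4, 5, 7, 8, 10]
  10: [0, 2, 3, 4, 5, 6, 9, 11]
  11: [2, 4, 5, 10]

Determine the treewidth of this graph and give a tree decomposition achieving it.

The largest bag has 5 vertices, giving width 4; this decomposition certifies tw(G) ≤ 4. On the other hand G contains the 5-clique {0, 2, 5, 8, 9}. A clique must lie in a single bag of any decomposition, so no decomposition can have width below 4. Hence tw(G) = 4 exactly.

Treewidth 4.
One optimal decomposition is:
Bags: B1 = {2, 4, 5, 9, 10}  B2 = {2, 3, 5, 9, 10}  B3 = {1, 2, 3, 5, 9}  B4 = {0, 2, 5, 9, 10}  B5 = {0, 2, 5, 8, 9}  B6 = {1, 2, 5, 7, 9}  B7 = {2, 4, 5, 6, 10}  B8 = {2, 4, 5, 10, 11}
Tree: B1–B2, B2–B3, B1–B4, B4–B5, B3–B6, B1–B7, B7–B8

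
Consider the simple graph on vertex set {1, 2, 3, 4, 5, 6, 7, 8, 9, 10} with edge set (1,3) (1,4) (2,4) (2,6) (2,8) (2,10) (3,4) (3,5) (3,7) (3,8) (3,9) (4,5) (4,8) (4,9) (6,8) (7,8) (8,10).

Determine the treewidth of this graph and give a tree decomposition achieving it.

Each bag holds 3 vertices, so the decomposition has width 2, which upper-bounds the treewidth. For the lower bound, the 3 vertices {2, 8, 10} are pairwise adjacent, and any tree decomposition puts a clique entirely inside one bag — forcing width ≥ 2. Therefore the treewidth is 2.

Treewidth 2.
Bags: B1 = {2, 8, 10}  B2 = {2, 4, 8}  B3 = {3, 4, 8}  B4 = {3, 7, 8}  B5 = {2, 6, 8}  B6 = {1, 3, 4}  B7 = {3, 4, 5}  B8 = {3, 4, 9}
Tree: B1–B2, B2–B3, B3–B4, B2–B5, B3–B6, B3–B7, B3–B8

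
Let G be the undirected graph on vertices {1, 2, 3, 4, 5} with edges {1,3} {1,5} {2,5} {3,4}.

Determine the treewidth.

1

A width-1 tree decomposition is:
Bags: B1 = {3, 4}  B2 = {1, 3}  B3 = {1, 5}  B4 = {2, 5}
Tree: B1–B2, B2–B3, B3–B4
The largest bag has 2 vertices, giving width 1; this decomposition certifies tw(G) ≤ 1. Any graph with an edge has treewidth ≥ 1, and G has the edge 4–3. Combining the bounds, tw(G) = 1.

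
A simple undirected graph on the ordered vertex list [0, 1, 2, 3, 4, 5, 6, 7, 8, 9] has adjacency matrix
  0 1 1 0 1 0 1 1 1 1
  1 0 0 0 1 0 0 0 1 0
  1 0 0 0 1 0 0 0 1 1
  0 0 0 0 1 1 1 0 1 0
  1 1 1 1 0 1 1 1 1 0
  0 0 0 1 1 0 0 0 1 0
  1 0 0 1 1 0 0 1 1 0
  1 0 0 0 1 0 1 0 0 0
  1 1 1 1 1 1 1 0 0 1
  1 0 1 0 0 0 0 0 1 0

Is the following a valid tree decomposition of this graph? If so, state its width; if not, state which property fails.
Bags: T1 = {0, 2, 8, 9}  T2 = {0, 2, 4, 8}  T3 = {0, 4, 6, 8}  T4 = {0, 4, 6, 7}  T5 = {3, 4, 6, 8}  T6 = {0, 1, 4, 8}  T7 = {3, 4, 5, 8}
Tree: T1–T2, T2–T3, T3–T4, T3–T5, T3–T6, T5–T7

Vertex coverage: the bags together contain {0, 1, 2, 3, 4, 5, 6, 7, 8, 9}, the full vertex set. Edge coverage: each edge of G has both endpoints in at least one bag. Running intersection: for every vertex, the bags containing it form a connected subtree. All three properties hold, so this is a valid tree decomposition of width max|bag| − 1 = 3, and hence tw(G) ≤ 3.

Yes; width 3.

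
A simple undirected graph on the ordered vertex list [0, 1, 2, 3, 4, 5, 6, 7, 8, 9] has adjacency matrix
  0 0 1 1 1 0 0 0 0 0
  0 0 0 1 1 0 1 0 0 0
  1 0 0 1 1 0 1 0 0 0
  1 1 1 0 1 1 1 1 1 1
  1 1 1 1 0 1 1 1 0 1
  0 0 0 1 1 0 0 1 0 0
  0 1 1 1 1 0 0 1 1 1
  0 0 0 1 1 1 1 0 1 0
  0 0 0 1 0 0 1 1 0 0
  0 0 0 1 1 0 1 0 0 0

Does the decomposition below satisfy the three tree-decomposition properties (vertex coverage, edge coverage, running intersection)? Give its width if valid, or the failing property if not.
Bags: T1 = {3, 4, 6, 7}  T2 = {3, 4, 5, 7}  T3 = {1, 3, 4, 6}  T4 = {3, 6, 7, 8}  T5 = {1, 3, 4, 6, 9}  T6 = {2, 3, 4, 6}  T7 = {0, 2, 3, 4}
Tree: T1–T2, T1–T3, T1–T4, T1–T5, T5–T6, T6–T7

A tree decomposition must satisfy three properties: every vertex lies in some bag; for every edge, both endpoints lie together in some bag; and for every vertex, the bags containing it form a connected subtree. Here bags containing vertex 1 are not connected in the tree, so the decomposition is invalid.

No — bags containing vertex 1 are not connected in the tree.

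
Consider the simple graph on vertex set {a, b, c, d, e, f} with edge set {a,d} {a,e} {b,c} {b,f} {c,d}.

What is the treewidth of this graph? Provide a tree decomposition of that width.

Every bag has size at most 2, so the width is 2 − 1 = 1 and tw(G) ≤ 1. Any graph with an edge has treewidth ≥ 1, and G has the edge f–b. Combining the bounds, tw(G) = 1.

Treewidth 1.
One such decomposition:
Bags: B1 = {b, f}  B2 = {b, c}  B3 = {c, d}  B4 = {a, d}  B5 = {a, e}
Tree: B1–B2, B2–B3, B3–B4, B4–B5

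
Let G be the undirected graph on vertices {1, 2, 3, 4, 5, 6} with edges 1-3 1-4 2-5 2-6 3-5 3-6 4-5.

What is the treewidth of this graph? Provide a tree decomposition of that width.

Treewidth 2.
Bags: B1 = {2, 3, 6}  B2 = {2, 3, 5}  B3 = {1, 3, 5}  B4 = {1, 4, 5}
Tree: B1–B2, B2–B3, B3–B4

The largest bag has 3 vertices, giving width 2; this decomposition certifies tw(G) ≤ 2. For the lower bound, G contains the cycle 6–2–5–3–6, so G is not a forest; only forests have treewidth ≤ 1, hence tw(G) ≥ 2. Hence tw(G) = 2 exactly.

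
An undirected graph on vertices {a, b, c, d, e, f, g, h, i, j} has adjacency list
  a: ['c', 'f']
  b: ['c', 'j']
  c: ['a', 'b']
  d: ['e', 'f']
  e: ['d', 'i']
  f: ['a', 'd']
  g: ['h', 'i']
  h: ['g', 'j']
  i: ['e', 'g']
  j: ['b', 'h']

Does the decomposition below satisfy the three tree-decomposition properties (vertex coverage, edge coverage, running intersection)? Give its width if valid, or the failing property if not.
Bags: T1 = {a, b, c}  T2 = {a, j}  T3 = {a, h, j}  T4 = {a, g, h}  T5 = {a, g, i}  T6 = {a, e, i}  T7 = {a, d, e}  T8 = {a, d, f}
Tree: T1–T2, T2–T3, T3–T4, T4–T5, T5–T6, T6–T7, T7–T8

No — edge (b,j) lies in no bag.

A tree decomposition must satisfy three properties: every vertex lies in some bag; for every edge, both endpoints lie together in some bag; and for every vertex, the bags containing it form a connected subtree. Here edge (b,j) lies in no bag, so the decomposition is invalid.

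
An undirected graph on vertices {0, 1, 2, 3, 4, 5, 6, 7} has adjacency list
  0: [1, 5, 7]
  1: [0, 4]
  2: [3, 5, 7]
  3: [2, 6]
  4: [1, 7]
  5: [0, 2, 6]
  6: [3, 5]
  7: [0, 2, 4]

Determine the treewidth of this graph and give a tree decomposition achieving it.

Each bag holds 3 vertices, so the decomposition has width 2, which upper-bounds the treewidth. For the lower bound, G contains the cycle 1–4–7–0–1, so G is not a forest; only forests have treewidth ≤ 1, hence tw(G) ≥ 2. Hence tw(G) = 2 exactly.

Treewidth 2.
Bags: B1 = {0, 1, 4}  B2 = {0, 4, 7}  B3 = {0, 5, 7}  B4 = {2, 5, 7}  B5 = {2, 5, 6}  B6 = {2, 3, 6}
Tree: B1–B2, B2–B3, B3–B4, B4–B5, B5–B6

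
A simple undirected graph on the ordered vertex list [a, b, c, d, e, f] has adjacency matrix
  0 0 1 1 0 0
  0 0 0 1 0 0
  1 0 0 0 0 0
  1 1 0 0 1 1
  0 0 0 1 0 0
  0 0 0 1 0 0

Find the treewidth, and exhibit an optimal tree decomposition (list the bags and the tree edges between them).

Each bag holds 2 vertices, so the decomposition has width 1, which upper-bounds the treewidth. Any graph with an edge has treewidth ≥ 1, and G has the edge d–a. Combining the bounds, tw(G) = 1.

Treewidth 1.
One optimal decomposition is:
Bags: B1 = {a, d}  B2 = {d, f}  B3 = {a, c}  B4 = {b, d}  B5 = {d, e}
Tree: B1–B2, B1–B3, B1–B4, B4–B5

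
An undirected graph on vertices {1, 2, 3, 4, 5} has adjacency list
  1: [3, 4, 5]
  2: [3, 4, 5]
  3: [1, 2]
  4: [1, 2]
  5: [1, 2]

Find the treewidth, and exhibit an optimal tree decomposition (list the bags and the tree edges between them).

The largest bag has 3 vertices, giving width 2; this decomposition certifies tw(G) ≤ 2. The edges 1–4–2–5–1 form a cycle, so G is not a tree and its treewidth is at least 2. Hence tw(G) = 2 exactly.

Treewidth 2.
One such decomposition:
Bags: B1 = {1, 2, 4}  B2 = {1, 2, 5}  B3 = {1, 2, 3}
Tree: B1–B2, B2–B3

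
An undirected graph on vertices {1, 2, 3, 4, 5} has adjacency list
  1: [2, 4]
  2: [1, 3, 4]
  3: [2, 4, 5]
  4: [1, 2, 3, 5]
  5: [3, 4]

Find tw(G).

A width-2 tree decomposition is:
Bags: B1 = {2, 3, 4}  B2 = {1, 2, 4}  B3 = {3, 4, 5}
Tree: B1–B2, B1–B3
Every bag has size at most 3, so the width is 3 − 1 = 2 and tw(G) ≤ 2. For the lower bound, the 3 vertices {1, 2, 4} are pairwise adjacent, and any tree decomposition puts a clique entirely inside one bag — forcing width ≥ 2. Hence tw(G) = 2 exactly.

2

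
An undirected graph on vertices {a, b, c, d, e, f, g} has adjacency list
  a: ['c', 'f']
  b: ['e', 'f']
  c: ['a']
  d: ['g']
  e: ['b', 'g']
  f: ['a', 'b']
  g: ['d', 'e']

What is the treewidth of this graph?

A width-1 tree decomposition is:
Bags: B1 = {a, c}  B2 = {a, f}  B3 = {b, f}  B4 = {b, e}  B5 = {e, g}  B6 = {d, g}
Tree: B1–B2, B2–B3, B3–B4, B4–B5, B5–B6
The largest bag has 2 vertices, giving width 1; this decomposition certifies tw(G) ≤ 1. Any graph with an edge has treewidth ≥ 1, and G has the edge c–a. Combining the bounds, tw(G) = 1.

1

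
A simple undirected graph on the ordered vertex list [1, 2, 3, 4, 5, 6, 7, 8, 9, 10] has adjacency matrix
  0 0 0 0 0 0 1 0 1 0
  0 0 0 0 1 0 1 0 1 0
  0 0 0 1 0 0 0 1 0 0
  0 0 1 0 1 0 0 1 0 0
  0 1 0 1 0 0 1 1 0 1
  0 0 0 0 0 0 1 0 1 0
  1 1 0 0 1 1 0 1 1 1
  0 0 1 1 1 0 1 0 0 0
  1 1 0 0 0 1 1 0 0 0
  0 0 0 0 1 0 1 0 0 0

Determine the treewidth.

2

A width-2 tree decomposition is:
Bags: B1 = {2, 5, 7}  B2 = {5, 7, 8}  B3 = {2, 7, 9}  B4 = {4, 5, 8}  B5 = {6, 7, 9}  B6 = {1, 7, 9}  B7 = {3, 4, 8}  B8 = {5, 7, 10}
Tree: B1–B2, B1–B3, B2–B4, B3–B5, B5–B6, B4–B7, B2–B8
Every bag has size at most 3, so the width is 3 − 1 = 2 and tw(G) ≤ 2. Conversely, {3, 4, 8} is a clique of size 3, and the vertices of any clique must share a bag in every tree decomposition; so some bag has ≥ 3 vertices and tw(G) ≥ 2. Combining the bounds, tw(G) = 2.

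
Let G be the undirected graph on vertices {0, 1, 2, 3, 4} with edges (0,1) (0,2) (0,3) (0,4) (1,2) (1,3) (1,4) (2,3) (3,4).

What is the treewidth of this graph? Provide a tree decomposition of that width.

Every bag has size at most 4, so the width is 4 − 1 = 3 and tw(G) ≤ 3. Conversely, {0, 1, 2, 3} is a clique of size 4, and the vertices of any clique must share a bag in every tree decomposition; so some bag has ≥ 4 vertices and tw(G) ≥ 3. Hence tw(G) = 3 exactly.

Treewidth 3.
One such decomposition:
Bags: B1 = {0, 1, 3, 4}  B2 = {0, 1, 2, 3}
Tree: B1–B2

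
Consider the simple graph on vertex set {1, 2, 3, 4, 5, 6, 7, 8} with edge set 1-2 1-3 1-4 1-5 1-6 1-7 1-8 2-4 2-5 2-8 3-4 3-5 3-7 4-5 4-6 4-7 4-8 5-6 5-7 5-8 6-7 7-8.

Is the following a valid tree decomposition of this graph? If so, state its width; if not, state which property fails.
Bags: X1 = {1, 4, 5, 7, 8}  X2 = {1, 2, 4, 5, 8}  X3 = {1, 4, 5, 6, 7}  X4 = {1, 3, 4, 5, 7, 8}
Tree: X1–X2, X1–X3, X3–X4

No — bags containing vertex 8 are not connected in the tree.

A tree decomposition must satisfy three properties: every vertex lies in some bag; for every edge, both endpoints lie together in some bag; and for every vertex, the bags containing it form a connected subtree. Here bags containing vertex 8 are not connected in the tree, so the decomposition is invalid.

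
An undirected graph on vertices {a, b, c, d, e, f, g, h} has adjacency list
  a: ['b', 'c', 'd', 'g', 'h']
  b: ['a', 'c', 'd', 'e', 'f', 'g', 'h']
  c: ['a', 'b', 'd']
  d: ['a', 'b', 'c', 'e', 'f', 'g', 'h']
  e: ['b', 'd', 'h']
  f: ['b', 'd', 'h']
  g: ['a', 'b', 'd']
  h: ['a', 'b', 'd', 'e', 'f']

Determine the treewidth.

A width-3 tree decomposition is:
Bags: B1 = {a, b, d, h}  B2 = {b, d, e, h}  B3 = {a, b, d, g}  B4 = {a, b, c, d}  B5 = {b, d, f, h}
Tree: B1–B2, B1–B3, B1–B4, B1–B5
The largest bag has 4 vertices, giving width 3; this decomposition certifies tw(G) ≤ 3. For the lower bound, the 4 vertices {a, b, d, g} are pairwise adjacent, and any tree decomposition puts a clique entirely inside one bag — forcing width ≥ 3. The upper and lower bounds meet at 3, so that is the treewidth.

3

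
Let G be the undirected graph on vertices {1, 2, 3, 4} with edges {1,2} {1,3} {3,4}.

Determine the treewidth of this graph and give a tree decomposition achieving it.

Every bag has size at most 2, so the width is 2 − 1 = 1 and tw(G) ≤ 1. Since G has at least one edge (e.g. 2–1), it is not an edgeless graph, so tw(G) ≥ 1. Therefore the treewidth is 1.

Treewidth 1.
Bags: B1 = {1, 2}  B2 = {1, 3}  B3 = {3, 4}
Tree: B1–B2, B2–B3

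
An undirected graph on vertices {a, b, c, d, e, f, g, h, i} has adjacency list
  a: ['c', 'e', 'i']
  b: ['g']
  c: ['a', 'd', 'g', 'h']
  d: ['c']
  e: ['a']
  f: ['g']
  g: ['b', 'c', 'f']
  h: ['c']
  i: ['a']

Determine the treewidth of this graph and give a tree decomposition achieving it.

Treewidth 1.
One optimal decomposition is:
Bags: B1 = {c, g}  B2 = {a, c}  B3 = {c, h}  B4 = {a, e}  B5 = {a, i}  B6 = {b, g}  B7 = {c, d}  B8 = {f, g}
Tree: B1–B2, B1–B3, B2–B4, B2–B5, B1–B6, B2–B7, B1–B8

Every bag has size at most 2, so the width is 2 − 1 = 1 and tw(G) ≤ 1. Since G has at least one edge (e.g. g–c), it is not an edgeless graph, so tw(G) ≥ 1. The upper and lower bounds meet at 1, so that is the treewidth.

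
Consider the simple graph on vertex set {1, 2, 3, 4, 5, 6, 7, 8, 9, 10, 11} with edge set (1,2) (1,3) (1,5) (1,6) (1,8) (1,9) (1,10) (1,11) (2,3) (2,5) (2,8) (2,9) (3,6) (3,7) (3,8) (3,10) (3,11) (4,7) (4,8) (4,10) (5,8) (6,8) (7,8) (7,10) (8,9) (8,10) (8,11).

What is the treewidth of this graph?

3

A width-3 tree decomposition is:
Bags: B1 = {1, 3, 8, 11}  B2 = {1, 2, 3, 8}  B3 = {1, 3, 6, 8}  B4 = {1, 2, 8, 9}  B5 = {1, 3, 8, 10}  B6 = {3, 7, 8, 10}  B7 = {4, 7, 8, 10}  B8 = {1, 2, 5, 8}
Tree: B1–B2, B2–B3, B2–B4, B3–B5, B5–B6, B6–B7, B4–B8
Each bag holds 4 vertices, so the decomposition has width 3, which upper-bounds the treewidth. Conversely, {1, 2, 8, 9} is a clique of size 4, and the vertices of any clique must share a bag in every tree decomposition; so some bag has ≥ 4 vertices and tw(G) ≥ 3. Hence tw(G) = 3 exactly.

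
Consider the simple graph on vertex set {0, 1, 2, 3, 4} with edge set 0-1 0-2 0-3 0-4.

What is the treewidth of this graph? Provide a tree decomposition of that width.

Treewidth 1.
Bags: B1 = {0, 4}  B2 = {0, 1}  B3 = {0, 3}  B4 = {0, 2}
Tree: B1–B2, B2–B3, B1–B4

The largest bag has 2 vertices, giving width 1; this decomposition certifies tw(G) ≤ 1. Any graph with an edge has treewidth ≥ 1, and G has the edge 4–0. The upper and lower bounds meet at 1, so that is the treewidth.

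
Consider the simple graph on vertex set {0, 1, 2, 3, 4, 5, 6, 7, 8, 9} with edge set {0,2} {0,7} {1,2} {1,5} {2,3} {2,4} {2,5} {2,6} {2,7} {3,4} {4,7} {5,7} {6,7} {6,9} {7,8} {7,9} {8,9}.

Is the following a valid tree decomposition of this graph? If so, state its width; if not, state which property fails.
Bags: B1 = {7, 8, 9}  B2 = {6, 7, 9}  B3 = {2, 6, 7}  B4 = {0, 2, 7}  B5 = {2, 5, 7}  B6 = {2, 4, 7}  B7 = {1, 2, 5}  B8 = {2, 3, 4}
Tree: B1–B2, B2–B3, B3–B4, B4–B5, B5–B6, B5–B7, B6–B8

Yes; width 2.

Vertex coverage: the bags together contain {0, 1, 2, 3, 4, 5, 6, 7, 8, 9}, the full vertex set. Edge coverage: each edge of G has both endpoints in at least one bag. Running intersection: for every vertex, the bags containing it form a connected subtree. All three properties hold, so this is a valid tree decomposition of width max|bag| − 1 = 2, and hence tw(G) ≤ 2.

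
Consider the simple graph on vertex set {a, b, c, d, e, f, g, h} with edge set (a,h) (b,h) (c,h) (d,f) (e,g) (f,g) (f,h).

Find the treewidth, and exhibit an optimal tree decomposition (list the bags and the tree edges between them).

Treewidth 1.
Bags: B1 = {f, g}  B2 = {e, g}  B3 = {f, h}  B4 = {a, h}  B5 = {b, h}  B6 = {c, h}  B7 = {d, f}
Tree: B1–B2, B1–B3, B3–B4, B3–B5, B3–B6, B1–B7

The largest bag has 2 vertices, giving width 1; this decomposition certifies tw(G) ≤ 1. Any graph with an edge has treewidth ≥ 1, and G has the edge g–f. Therefore the treewidth is 1.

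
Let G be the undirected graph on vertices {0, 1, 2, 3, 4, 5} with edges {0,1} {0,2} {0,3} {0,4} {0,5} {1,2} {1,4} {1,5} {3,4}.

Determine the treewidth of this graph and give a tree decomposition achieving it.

Each bag holds 3 vertices, so the decomposition has width 2, which upper-bounds the treewidth. On the other hand G contains the 3-clique {0, 1, 2}. A clique must lie in a single bag of any decomposition, so no decomposition can have width below 2. Hence tw(G) = 2 exactly.

Treewidth 2.
One optimal decomposition is:
Bags: B1 = {0, 1, 5}  B2 = {0, 1, 2}  B3 = {0, 1, 4}  B4 = {0, 3, 4}
Tree: B1–B2, B2–B3, B3–B4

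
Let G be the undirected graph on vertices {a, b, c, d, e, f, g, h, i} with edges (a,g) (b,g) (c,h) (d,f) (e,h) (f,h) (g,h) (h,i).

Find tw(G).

1

A width-1 tree decomposition is:
Bags: B1 = {g, h}  B2 = {a, g}  B3 = {c, h}  B4 = {b, g}  B5 = {f, h}  B6 = {h, i}  B7 = {e, h}  B8 = {d, f}
Tree: B1–B2, B1–B3, B2–B4, B1–B5, B5–B6, B5–B7, B5–B8
Every bag has size at most 2, so the width is 2 − 1 = 1 and tw(G) ≤ 1. Any graph with an edge has treewidth ≥ 1, and G has the edge h–g. Combining the bounds, tw(G) = 1.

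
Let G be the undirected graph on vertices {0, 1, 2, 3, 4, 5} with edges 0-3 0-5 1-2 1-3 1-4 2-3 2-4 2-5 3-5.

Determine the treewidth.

2

A width-2 tree decomposition is:
Bags: B1 = {1, 2, 3}  B2 = {2, 3, 5}  B3 = {0, 3, 5}  B4 = {1, 2, 4}
Tree: B1–B2, B2–B3, B1–B4
The largest bag has 3 vertices, giving width 2; this decomposition certifies tw(G) ≤ 2. Conversely, {0, 3, 5} is a clique of size 3, and the vertices of any clique must share a bag in every tree decomposition; so some bag has ≥ 3 vertices and tw(G) ≥ 2. Therefore the treewidth is 2.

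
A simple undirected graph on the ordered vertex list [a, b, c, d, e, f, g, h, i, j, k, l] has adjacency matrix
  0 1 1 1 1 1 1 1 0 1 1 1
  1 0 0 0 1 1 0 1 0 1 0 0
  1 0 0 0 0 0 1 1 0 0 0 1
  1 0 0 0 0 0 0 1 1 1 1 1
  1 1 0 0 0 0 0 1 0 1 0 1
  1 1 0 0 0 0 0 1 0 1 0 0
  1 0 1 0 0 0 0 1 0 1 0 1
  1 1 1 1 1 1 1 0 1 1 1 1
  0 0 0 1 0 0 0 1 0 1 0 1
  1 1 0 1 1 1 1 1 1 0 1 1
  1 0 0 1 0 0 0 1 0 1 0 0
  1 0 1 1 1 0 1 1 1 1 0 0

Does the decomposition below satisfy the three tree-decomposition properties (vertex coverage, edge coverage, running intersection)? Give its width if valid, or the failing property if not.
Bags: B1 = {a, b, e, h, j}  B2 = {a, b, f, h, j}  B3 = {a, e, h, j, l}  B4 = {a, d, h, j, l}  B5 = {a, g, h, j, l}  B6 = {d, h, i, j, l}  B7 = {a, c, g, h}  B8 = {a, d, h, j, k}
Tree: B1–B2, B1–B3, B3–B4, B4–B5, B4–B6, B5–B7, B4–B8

A tree decomposition must satisfy three properties: every vertex lies in some bag; for every edge, both endpoints lie together in some bag; and for every vertex, the bags containing it form a connected subtree. Here edge (l,c) lies in no bag, so the decomposition is invalid.

No — edge (l,c) lies in no bag.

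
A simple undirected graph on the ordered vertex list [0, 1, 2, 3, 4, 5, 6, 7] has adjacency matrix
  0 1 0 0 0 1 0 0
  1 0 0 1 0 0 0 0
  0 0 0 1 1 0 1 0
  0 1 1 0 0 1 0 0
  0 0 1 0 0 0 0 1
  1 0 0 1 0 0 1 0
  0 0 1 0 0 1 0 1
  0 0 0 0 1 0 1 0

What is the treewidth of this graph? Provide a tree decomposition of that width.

Every bag has size at most 3, so the width is 3 − 1 = 2 and tw(G) ≤ 2. For the lower bound, G contains the cycle 1–0–5–3–1, so G is not a forest; only forests have treewidth ≤ 1, hence tw(G) ≥ 2. Therefore the treewidth is 2.

Treewidth 2.
Bags: B1 = {0, 1, 3}  B2 = {0, 3, 5}  B3 = {2, 3, 5}  B4 = {2, 5, 6}  B5 = {2, 4, 6}  B6 = {4, 6, 7}
Tree: B1–B2, B2–B3, B3–B4, B4–B5, B5–B6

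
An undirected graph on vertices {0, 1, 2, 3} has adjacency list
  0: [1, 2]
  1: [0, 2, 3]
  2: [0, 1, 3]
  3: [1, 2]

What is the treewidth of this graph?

A width-2 tree decomposition is:
Bags: B1 = {0, 1, 2}  B2 = {1, 2, 3}
Tree: B1–B2
Each bag holds 3 vertices, so the decomposition has width 2, which upper-bounds the treewidth. Conversely, {0, 1, 2} is a clique of size 3, and the vertices of any clique must share a bag in every tree decomposition; so some bag has ≥ 3 vertices and tw(G) ≥ 2. Combining the bounds, tw(G) = 2.

2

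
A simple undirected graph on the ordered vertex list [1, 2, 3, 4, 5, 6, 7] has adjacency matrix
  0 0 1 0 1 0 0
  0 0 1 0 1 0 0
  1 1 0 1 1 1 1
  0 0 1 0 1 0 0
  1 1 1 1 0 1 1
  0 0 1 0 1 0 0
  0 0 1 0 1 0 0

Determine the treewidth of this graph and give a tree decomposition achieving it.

Treewidth 2.
One optimal decomposition is:
Bags: B1 = {3, 4, 5}  B2 = {3, 5, 6}  B3 = {3, 5, 7}  B4 = {2, 3, 5}  B5 = {1, 3, 5}
Tree: B1–B2, B1–B3, B3–B4, B2–B5

The largest bag has 3 vertices, giving width 2; this decomposition certifies tw(G) ≤ 2. On the other hand G contains the 3-clique {1, 3, 5}. A clique must lie in a single bag of any decomposition, so no decomposition can have width below 2. Therefore the treewidth is 2.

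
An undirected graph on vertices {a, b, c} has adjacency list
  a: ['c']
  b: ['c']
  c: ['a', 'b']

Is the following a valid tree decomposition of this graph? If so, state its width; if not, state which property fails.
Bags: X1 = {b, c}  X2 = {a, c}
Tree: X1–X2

Yes; width 1.

Checking the three conditions: (i) the bags cover all of {a, b, c}; (ii) for each edge, some bag contains both endpoints; (iii) the bags containing any fixed vertex form a subtree. All hold, so the decomposition is valid with width 2 − 1 = 1.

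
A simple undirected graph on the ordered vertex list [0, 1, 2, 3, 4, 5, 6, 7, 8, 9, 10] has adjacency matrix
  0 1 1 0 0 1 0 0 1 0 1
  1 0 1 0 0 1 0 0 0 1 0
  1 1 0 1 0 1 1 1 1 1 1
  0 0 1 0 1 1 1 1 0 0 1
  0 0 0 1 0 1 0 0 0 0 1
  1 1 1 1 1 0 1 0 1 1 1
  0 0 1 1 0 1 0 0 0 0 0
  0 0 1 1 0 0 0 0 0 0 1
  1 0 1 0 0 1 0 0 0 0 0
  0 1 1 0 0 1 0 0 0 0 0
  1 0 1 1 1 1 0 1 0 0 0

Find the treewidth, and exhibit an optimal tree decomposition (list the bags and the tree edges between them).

The largest bag has 4 vertices, giving width 3; this decomposition certifies tw(G) ≤ 3. Conversely, {0, 2, 5, 8} is a clique of size 4, and the vertices of any clique must share a bag in every tree decomposition; so some bag has ≥ 4 vertices and tw(G) ≥ 3. Combining the bounds, tw(G) = 3.

Treewidth 3.
One optimal decomposition is:
Bags: B1 = {1, 2, 5, 9}  B2 = {0, 1, 2, 5}  B3 = {0, 2, 5, 10}  B4 = {0, 2, 5, 8}  B5 = {2, 3, 5, 10}  B6 = {2, 3, 5, 6}  B7 = {2, 3, 7, 10}  B8 = {3, 4, 5, 10}
Tree: B1–B2, B2–B3, B2–B4, B3–B5, B5–B6, B5–B7, B5–B8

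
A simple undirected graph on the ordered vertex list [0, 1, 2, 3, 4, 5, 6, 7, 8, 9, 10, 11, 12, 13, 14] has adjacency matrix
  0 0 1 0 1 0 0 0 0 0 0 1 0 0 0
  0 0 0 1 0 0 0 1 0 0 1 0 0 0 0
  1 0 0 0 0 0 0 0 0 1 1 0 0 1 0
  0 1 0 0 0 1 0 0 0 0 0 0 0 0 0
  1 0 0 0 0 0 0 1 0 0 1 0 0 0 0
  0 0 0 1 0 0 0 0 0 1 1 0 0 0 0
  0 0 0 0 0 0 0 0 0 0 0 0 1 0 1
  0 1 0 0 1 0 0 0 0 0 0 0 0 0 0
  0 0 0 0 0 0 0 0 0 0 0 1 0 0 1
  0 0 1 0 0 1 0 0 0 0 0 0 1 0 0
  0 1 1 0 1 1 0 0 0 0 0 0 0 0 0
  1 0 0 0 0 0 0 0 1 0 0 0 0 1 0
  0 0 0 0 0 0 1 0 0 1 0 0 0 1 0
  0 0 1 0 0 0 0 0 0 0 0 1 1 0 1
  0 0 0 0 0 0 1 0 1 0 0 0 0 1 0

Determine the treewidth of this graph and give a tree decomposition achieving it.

Treewidth 3.
One such decomposition:
Bags: B1 = {6, 8, 12, 14}  B2 = {8, 12, 13, 14}  B3 = {8, 11, 12, 13}  B4 = {9, 11, 12, 13}  B5 = {2, 9, 11, 13}  B6 = {0, 2, 9, 11}  B7 = {0, 2, 5, 9}  B8 = {0, 2, 5, 10}  B9 = {0, 4, 5, 10}  B10 = {3, 4, 5, 10}  B11 = {1, 3, 4, 10}  B12 = {1, 3, 4, 7}
Tree: B1–B2, B2–B3, B3–B4, B4–B5, B5–B6, B6–B7, B7–B8, B8–B9, B9–B10, B10–B11, B11–B12

Every bag has size at most 4, so the width is 4 − 1 = 3 and tw(G) ≤ 3. For the lower bound: the 4 vertex sets {6,8,14}, {12}, {13}, {0,2,9,11} are disjoint, each induces a connected subgraph, and every pair is joined by at least one edge of G. Contracting each set to a single vertex therefore yields K_{4} as a minor, and since treewidth is minor-monotone, tw(G) ≥ tw(K_{4}) = 3. Hence tw(G) = 3 exactly.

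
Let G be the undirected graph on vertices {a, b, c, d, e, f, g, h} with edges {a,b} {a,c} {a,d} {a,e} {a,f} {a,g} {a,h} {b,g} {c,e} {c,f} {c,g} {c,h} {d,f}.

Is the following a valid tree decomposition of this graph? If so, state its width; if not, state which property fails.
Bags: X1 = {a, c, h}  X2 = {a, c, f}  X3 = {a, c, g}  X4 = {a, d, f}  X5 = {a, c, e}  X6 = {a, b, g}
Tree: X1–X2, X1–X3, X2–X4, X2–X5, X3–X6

Every vertex of G appears in some bag (union = {a, b, c, d, e, f, g, h}); every edge is covered by a bag; and for each vertex v the set of bags containing v is connected in the bag tree. The decomposition is therefore valid. The largest bag has 3 vertices, so the width is 2.

Yes; width 2.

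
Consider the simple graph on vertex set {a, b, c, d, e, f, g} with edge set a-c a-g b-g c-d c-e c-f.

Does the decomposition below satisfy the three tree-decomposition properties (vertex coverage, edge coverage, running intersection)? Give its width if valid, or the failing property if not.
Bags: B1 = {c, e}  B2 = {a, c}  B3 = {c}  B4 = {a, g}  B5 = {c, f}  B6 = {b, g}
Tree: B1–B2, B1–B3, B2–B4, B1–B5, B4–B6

No — vertex d appears in no bag.

A tree decomposition must satisfy three properties: every vertex lies in some bag; for every edge, both endpoints lie together in some bag; and for every vertex, the bags containing it form a connected subtree. Here vertex d appears in no bag, so the decomposition is invalid.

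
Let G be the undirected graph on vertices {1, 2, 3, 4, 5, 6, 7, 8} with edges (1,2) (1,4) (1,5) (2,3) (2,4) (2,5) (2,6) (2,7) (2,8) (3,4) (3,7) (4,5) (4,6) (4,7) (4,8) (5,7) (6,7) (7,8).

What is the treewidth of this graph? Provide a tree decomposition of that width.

Every bag has size at most 4, so the width is 4 − 1 = 3 and tw(G) ≤ 3. Conversely, {1, 2, 4, 5} is a clique of size 4, and the vertices of any clique must share a bag in every tree decomposition; so some bag has ≥ 4 vertices and tw(G) ≥ 3. Therefore the treewidth is 3.

Treewidth 3.
One such decomposition:
Bags: B1 = {2, 3, 4, 7}  B2 = {2, 4, 5, 7}  B3 = {2, 4, 6, 7}  B4 = {1, 2, 4, 5}  B5 = {2, 4, 7, 8}
Tree: B1–B2, B1–B3, B2–B4, B3–B5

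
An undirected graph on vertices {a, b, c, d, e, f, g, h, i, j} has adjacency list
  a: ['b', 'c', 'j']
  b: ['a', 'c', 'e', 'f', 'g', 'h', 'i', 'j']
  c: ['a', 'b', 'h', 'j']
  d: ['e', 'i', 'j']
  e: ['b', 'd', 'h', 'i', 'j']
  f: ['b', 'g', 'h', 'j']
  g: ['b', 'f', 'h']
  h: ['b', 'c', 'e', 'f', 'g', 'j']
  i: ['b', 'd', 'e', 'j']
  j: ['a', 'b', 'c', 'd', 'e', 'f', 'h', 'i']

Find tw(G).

A width-3 tree decomposition is:
Bags: B1 = {b, f, h, j}  B2 = {b, e, h, j}  B3 = {b, c, h, j}  B4 = {a, b, c, j}  B5 = {b, e, i, j}  B6 = {d, e, i, j}  B7 = {b, f, g, h}
Tree: B1–B2, B2–B3, B3–B4, B2–B5, B5–B6, B1–B7
The largest bag has 4 vertices, giving width 3; this decomposition certifies tw(G) ≤ 3. On the other hand G contains the 4-clique {d, e, i, j}. A clique must lie in a single bag of any decomposition, so no decomposition can have width below 3. Hence tw(G) = 3 exactly.

3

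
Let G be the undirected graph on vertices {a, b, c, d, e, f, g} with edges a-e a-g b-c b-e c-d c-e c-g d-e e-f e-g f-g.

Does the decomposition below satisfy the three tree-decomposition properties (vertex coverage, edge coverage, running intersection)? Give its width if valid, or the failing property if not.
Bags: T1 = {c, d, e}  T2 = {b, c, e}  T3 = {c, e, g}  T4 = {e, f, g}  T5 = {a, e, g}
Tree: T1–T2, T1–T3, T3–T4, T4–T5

Vertex coverage: the bags together contain {a, b, c, d, e, f, g}, the full vertex set. Edge coverage: each edge of G has both endpoints in at least one bag. Running intersection: for every vertex, the bags containing it form a connected subtree. All three properties hold, so this is a valid tree decomposition of width max|bag| − 1 = 2, and hence tw(G) ≤ 2.

Yes; width 2.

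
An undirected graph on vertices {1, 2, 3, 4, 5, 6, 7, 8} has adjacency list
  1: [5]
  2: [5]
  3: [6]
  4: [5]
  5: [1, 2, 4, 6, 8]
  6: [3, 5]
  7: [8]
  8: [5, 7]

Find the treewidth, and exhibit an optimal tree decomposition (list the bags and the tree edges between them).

Treewidth 1.
One such decomposition:
Bags: B1 = {5, 8}  B2 = {5, 6}  B3 = {1, 5}  B4 = {4, 5}  B5 = {2, 5}  B6 = {3, 6}  B7 = {7, 8}
Tree: B1–B2, B1–B3, B3–B4, B3–B5, B2–B6, B1–B7

Every bag has size at most 2, so the width is 2 − 1 = 1 and tw(G) ≤ 1. G has an edge, so its treewidth is at least 1. The upper and lower bounds meet at 1, so that is the treewidth.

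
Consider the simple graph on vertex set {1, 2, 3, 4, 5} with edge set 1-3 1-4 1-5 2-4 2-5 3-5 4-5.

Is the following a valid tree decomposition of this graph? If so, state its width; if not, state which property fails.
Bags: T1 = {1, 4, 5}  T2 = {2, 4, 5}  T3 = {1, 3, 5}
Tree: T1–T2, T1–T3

Yes; width 2.

Vertex coverage: the bags together contain {1, 2, 3, 4, 5}, the full vertex set. Edge coverage: each edge of G has both endpoints in at least one bag. Running intersection: for every vertex, the bags containing it form a connected subtree. All three properties hold, so this is a valid tree decomposition of width max|bag| − 1 = 2, and hence tw(G) ≤ 2.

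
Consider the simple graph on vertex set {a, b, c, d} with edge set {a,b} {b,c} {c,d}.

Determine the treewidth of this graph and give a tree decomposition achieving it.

Each bag holds 2 vertices, so the decomposition has width 1, which upper-bounds the treewidth. Any graph with an edge has treewidth ≥ 1, and G has the edge a–b. Combining the bounds, tw(G) = 1.

Treewidth 1.
One such decomposition:
Bags: B1 = {a, b}  B2 = {b, c}  B3 = {c, d}
Tree: B1–B2, B2–B3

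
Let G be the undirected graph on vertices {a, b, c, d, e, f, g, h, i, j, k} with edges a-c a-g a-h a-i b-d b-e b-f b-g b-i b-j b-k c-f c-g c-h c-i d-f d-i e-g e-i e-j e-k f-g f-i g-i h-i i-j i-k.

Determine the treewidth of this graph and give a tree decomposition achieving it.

The largest bag has 4 vertices, giving width 3; this decomposition certifies tw(G) ≤ 3. For the lower bound, the 4 vertices {a, c, h, i} are pairwise adjacent, and any tree decomposition puts a clique entirely inside one bag — forcing width ≥ 3. Hence tw(G) = 3 exactly.

Treewidth 3.
One such decomposition:
Bags: B1 = {b, e, g, i}  B2 = {b, f, g, i}  B3 = {c, f, g, i}  B4 = {a, c, g, i}  B5 = {b, d, f, i}  B6 = {b, e, i, j}  B7 = {b, e, i, k}  B8 = {a, c, h, i}
Tree: B1–B2, B2–B3, B3–B4, B2–B5, B1–B6, B6–B7, B4–B8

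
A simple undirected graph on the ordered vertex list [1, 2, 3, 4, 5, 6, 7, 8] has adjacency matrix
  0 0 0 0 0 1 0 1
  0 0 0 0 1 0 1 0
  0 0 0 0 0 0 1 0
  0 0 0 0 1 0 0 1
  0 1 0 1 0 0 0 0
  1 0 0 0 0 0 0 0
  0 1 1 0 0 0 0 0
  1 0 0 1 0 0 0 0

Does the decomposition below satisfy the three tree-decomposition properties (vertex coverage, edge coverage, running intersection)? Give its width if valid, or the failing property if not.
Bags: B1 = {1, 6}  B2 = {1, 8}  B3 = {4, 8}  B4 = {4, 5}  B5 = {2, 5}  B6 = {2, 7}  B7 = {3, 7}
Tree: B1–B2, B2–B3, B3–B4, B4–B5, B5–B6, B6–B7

Yes; width 1.

Checking the three conditions: (i) the bags cover all of {1, 2, 3, 4, 5, 6, 7, 8}; (ii) for each edge, some bag contains both endpoints; (iii) the bags containing any fixed vertex form a subtree. All hold, so the decomposition is valid with width 2 − 1 = 1.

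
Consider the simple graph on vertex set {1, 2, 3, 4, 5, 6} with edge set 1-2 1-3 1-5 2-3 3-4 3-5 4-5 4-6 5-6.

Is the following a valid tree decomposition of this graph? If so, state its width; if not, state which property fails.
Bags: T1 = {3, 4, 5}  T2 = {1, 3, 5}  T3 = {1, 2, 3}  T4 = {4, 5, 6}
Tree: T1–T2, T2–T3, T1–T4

Yes; width 2.

Checking the three conditions: (i) the bags cover all of {1, 2, 3, 4, 5, 6}; (ii) for each edge, some bag contains both endpoints; (iii) the bags containing any fixed vertex form a subtree. All hold, so the decomposition is valid with width 3 − 1 = 2.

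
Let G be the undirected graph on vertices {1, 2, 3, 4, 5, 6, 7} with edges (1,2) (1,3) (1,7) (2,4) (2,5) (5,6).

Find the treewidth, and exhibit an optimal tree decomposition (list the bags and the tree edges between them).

Treewidth 1.
One such decomposition:
Bags: B1 = {2, 5}  B2 = {2, 4}  B3 = {1, 2}  B4 = {1, 7}  B5 = {1, 3}  B6 = {5, 6}
Tree: B1–B2, B1–B3, B3–B4, B3–B5, B1–B6

Each bag holds 2 vertices, so the decomposition has width 1, which upper-bounds the treewidth. G has an edge, so its treewidth is at least 1. Hence tw(G) = 1 exactly.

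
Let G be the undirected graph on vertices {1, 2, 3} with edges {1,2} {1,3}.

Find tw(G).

1

A width-1 tree decomposition is:
Bags: B1 = {1, 2}  B2 = {1, 3}
Tree: B1–B2
Every bag has size at most 2, so the width is 2 − 1 = 1 and tw(G) ≤ 1. Since G has at least one edge (e.g. 1–2), it is not an edgeless graph, so tw(G) ≥ 1. Hence tw(G) = 1 exactly.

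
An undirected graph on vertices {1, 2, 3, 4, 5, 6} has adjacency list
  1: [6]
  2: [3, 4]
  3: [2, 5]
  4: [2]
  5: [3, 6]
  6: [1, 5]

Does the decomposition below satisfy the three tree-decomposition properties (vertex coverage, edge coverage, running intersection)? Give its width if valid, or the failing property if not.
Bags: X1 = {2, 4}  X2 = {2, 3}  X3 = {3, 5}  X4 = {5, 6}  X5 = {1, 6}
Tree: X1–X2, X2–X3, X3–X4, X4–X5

Yes; width 1.

Checking the three conditions: (i) the bags cover all of {1, 2, 3, 4, 5, 6}; (ii) for each edge, some bag contains both endpoints; (iii) the bags containing any fixed vertex form a subtree. All hold, so the decomposition is valid with width 2 − 1 = 1.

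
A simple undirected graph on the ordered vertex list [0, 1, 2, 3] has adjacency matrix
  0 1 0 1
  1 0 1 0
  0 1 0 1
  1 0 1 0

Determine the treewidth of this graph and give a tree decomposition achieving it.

Treewidth 2.
One optimal decomposition is:
Bags: B1 = {0, 2, 3}  B2 = {0, 1, 2}
Tree: B1–B2

Every bag has size at most 3, so the width is 3 − 1 = 2 and tw(G) ≤ 2. For the lower bound, G contains the cycle 2–3–0–1–2, so G is not a forest; only forests have treewidth ≤ 1, hence tw(G) ≥ 2. Therefore the treewidth is 2.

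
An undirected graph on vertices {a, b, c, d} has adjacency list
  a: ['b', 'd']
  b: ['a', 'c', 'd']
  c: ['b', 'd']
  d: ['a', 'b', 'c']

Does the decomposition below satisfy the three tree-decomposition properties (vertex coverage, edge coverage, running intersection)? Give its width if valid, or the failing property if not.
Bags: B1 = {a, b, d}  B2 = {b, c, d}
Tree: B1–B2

Checking the three conditions: (i) the bags cover all of {a, b, c, d}; (ii) for each edge, some bag contains both endpoints; (iii) the bags containing any fixed vertex form a subtree. All hold, so the decomposition is valid with width 3 − 1 = 2.

Yes; width 2.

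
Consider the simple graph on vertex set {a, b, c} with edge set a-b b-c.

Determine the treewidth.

A width-1 tree decomposition is:
Bags: B1 = {a, b}  B2 = {b, c}
Tree: B1–B2
Every bag has size at most 2, so the width is 2 − 1 = 1 and tw(G) ≤ 1. Any graph with an edge has treewidth ≥ 1, and G has the edge b–a. Hence tw(G) = 1 exactly.

1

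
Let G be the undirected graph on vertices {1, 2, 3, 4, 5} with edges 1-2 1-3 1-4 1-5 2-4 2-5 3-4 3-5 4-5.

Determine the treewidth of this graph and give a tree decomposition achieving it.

The largest bag has 4 vertices, giving width 3; this decomposition certifies tw(G) ≤ 3. Conversely, {1, 2, 4, 5} is a clique of size 4, and the vertices of any clique must share a bag in every tree decomposition; so some bag has ≥ 4 vertices and tw(G) ≥ 3. The upper and lower bounds meet at 3, so that is the treewidth.

Treewidth 3.
One such decomposition:
Bags: B1 = {1, 3, 4, 5}  B2 = {1, 2, 4, 5}
Tree: B1–B2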